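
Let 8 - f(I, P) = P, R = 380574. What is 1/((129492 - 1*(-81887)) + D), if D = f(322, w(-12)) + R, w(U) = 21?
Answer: 1/591940 ≈ 1.6894e-6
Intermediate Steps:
f(I, P) = 8 - P
D = 380561 (D = (8 - 1*21) + 380574 = (8 - 21) + 380574 = -13 + 380574 = 380561)
1/((129492 - 1*(-81887)) + D) = 1/((129492 - 1*(-81887)) + 380561) = 1/((129492 + 81887) + 380561) = 1/(211379 + 380561) = 1/591940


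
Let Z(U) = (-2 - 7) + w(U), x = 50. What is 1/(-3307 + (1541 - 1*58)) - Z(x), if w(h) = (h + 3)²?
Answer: -5107201/1824 ≈ -2800.0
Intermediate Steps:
w(h) = (3 + h)²
Z(U) = -9 + (3 + U)² (Z(U) = (-2 - 7) + (3 + U)² = -9 + (3 + U)²)
1/(-3307 + (1541 - 1*58)) - Z(x) = 1/(-3307 + (1541 - 1*58)) - 50*(6 + 50) = 1/(-3307 + (1541 - 58)) - 50*56 = 1/(-3307 + 1483) - 1*2800 = 1/(-1824) - 2800 = -1/1824 - 2800 = -5107201/1824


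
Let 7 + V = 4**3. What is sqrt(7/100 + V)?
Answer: sqrt(5707)/10 ≈ 7.5545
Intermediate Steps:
V = 57 (V = -7 + 4**3 = -7 + 64 = 57)
sqrt(7/100 + V) = sqrt(7/100 + 57) = sqrt(5707/100) = sqrt(5707)/10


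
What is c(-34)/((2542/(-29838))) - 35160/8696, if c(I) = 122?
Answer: -1984054311/1381577 ≈ -1436.1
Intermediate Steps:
c(-34)/((2542/(-29838))) - 35160/8696 = 122/((2542/(-29838))) - 35160/8696 = 122/((2542*(-1/29838))) - 35160*1/8696 = 122/(-1271/14919) - 4395/1087 = 122*(-14919/1271) - 4395/1087 = -1820118/1271 - 4395/1087 = -1984054311/1381577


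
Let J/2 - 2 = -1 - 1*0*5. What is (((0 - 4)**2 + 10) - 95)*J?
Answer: -138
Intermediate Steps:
J = 2 (J = 4 + 2*(-1 - 1*0*5) = 4 + 2*(-1 + 0*5) = 4 + 2*(-1 + 0) = 4 + 2*(-1) = 4 - 2 = 2)
(((0 - 4)**2 + 10) - 95)*J = (((0 - 4)**2 + 10) - 95)*2 = (((-4)**2 + 10) - 95)*2 = ((16 + 10) - 95)*2 = (26 - 95)*2 = -69*2 = -138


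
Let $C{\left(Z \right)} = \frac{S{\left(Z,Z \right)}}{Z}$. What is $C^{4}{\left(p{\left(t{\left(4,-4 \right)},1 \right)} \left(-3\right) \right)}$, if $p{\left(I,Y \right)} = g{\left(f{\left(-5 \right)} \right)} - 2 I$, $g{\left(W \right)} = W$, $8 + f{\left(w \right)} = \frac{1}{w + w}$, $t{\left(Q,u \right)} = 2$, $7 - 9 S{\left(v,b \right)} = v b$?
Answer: $\frac{295120884509287383121}{1139190980775210000} \approx 259.06$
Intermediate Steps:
$S{\left(v,b \right)} = \frac{7}{9} - \frac{b v}{9}$ ($S{\left(v,b \right)} = \frac{7}{9} - \frac{v b}{9} = \frac{7}{9} - \frac{b v}{9}$)
$f{\left(w \right)} = -8 + \frac{1}{2 w}$ ($f{\left(w \right)} = -8 + \frac{1}{w + w} = -8 + \frac{1}{2 w}$)
$p{\left(I,Y \right)} = - \frac{81}{10} - 2 I$ ($p{\left(I,Y \right)} = \left(-8 + \frac{1}{2 \left(-5\right)}\right) - 2 I = \left(-8 + \frac{1}{2} \left(- \frac{1}{5}\right)\right) - 2 I = \left(-8 - \frac{1}{10}\right) - 2 I = - \frac{81}{10} - 2 I$)
$C{\left(Z \right)} = \frac{\frac{7}{9} - \frac{Z^{2}}{9}}{Z}$ ($C{\left(Z \right)} = \frac{\frac{7}{9} - \frac{Z Z}{9}}{Z} = \frac{\frac{7}{9} - \frac{Z^{2}}{9}}{Z}$)
$C^{4}{\left(p{\left(t{\left(4,-4 \right)},1 \right)} \left(-3\right) \right)} = \left(\frac{7 - \left(\left(- \frac{81}{10} - 4\right) \left(-3\right)\right)^{2}}{9 \left(- \frac{81}{10} - 4\right) \left(-3\right)}\right)^{4} = \left(\frac{7 - \left(\left(- \frac{121}{10}\right) \left(-3\right)\right)^{2}}{9 \left(\left(- \frac{121}{10}\right) \left(-3\right)\right)}\right)^{4} = \left(\frac{7 - \left(\frac{363}{10}\right)^{2}}{9 \cdot \frac{363}{10}}\right)^{4} = \left(\frac{1}{9} \cdot \frac{10}{363} \left(7 - \frac{131769}{100}\right)\right)^{4} = \left(\frac{1}{9} \cdot \frac{10}{363} \left(- \frac{131069}{100}\right)\right)^{4} = \left(- \frac{131069}{32670}\right)^{4} = \frac{295120884509287383121}{1139190980775210000}$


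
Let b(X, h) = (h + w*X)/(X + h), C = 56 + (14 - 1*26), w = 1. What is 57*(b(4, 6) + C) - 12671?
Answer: -10106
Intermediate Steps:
C = 44 (C = 56 + (14 - 26) = 56 - 12 = 44)
b(X, h) = 1 (b(X, h) = (h + 1*X)/(X + h) = (h + X)/(X + h) = (X + h)/(X + h) = 1)
57*(b(4, 6) + C) - 12671 = 57*(1 + 44) - 12671 = 57*45 - 12671 = 2565 - 12671 = -10106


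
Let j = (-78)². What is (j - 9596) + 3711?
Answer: 199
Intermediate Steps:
j = 6084
(j - 9596) + 3711 = (6084 - 9596) + 3711 = -3512 + 3711 = 199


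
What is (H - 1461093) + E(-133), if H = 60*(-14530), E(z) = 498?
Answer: -2332395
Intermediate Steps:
H = -871800
(H - 1461093) + E(-133) = (-871800 - 1461093) + 498 = -2332893 + 498 = -2332395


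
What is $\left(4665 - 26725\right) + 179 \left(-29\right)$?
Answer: $-27251$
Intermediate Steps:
$\left(4665 - 26725\right) + 179 \left(-29\right) = -22060 - 5191 = -27251$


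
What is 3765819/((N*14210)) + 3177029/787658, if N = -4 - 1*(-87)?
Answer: 1678315193843/232246868735 ≈ 7.2264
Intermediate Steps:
N = 83 (N = -4 + 87 = 83)
3765819/((N*14210)) + 3177029/787658 = 3765819/((83*14210)) + 3177029/787658 = 3765819/1179430 + 3177029*(1/787658) = 3765819*(1/1179430) + 3177029/787658 = 3765819/1179430 + 3177029/787658 = 1678315193843/232246868735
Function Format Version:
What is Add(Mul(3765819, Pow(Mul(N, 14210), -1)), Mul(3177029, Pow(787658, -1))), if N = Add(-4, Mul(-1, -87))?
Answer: Rational(1678315193843, 232246868735) ≈ 7.2264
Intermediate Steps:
N = 83 (N = Add(-4, 87) = 83)
Add(Mul(3765819, Pow(Mul(N, 14210), -1)), Mul(3177029, Pow(787658, -1))) = Add(Mul(3765819, Pow(Mul(83, 14210), -1)), Mul(3177029, Pow(787658, -1))) = Add(Mul(3765819, Pow(1179430, -1)), Mul(3177029, Rational(1, 787658))) = Add(Mul(3765819, Rational(1, 1179430)), Rational(3177029, 787658)) = Add(Rational(3765819, 1179430), Rational(3177029, 787658)) = Rational(1678315193843, 232246868735)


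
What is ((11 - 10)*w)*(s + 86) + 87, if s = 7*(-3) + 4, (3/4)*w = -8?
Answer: -649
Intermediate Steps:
w = -32/3 (w = (4/3)*(-8) = -32/3 ≈ -10.667)
s = -17 (s = -21 + 4 = -17)
((11 - 10)*w)*(s + 86) + 87 = ((11 - 10)*(-32/3))*(-17 + 86) + 87 = (1*(-32/3))*69 + 87 = -32/3*69 + 87 = -736 + 87 = -649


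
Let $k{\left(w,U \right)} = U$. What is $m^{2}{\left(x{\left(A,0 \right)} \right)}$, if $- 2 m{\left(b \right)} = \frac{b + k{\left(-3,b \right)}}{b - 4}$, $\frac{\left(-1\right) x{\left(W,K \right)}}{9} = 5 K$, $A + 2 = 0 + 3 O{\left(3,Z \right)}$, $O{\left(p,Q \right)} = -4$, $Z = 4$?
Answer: $0$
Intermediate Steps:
$A = -14$ ($A = -2 + \left(0 + 3 \left(-4\right)\right) = -2 + \left(0 - 12\right) = -2 - 12 = -14$)
$x{\left(W,K \right)} = - 45 K$ ($x{\left(W,K \right)} = - 9 \cdot 5 K = - 45 K$)
$m{\left(b \right)} = - \frac{b}{-4 + b}$ ($m{\left(b \right)} = - \frac{\left(b + b\right) \frac{1}{b - 4}}{2} = - \frac{2 b \frac{1}{-4 + b}}{2} = - \frac{b}{-4 + b}$)
$m^{2}{\left(x{\left(A,0 \right)} \right)} = \left(- \frac{\left(-45\right) 0}{-4 - 0}\right)^{2} = \left(\left(-1\right) 0 \frac{1}{-4 + 0}\right)^{2} = \left(\left(-1\right) 0 \frac{1}{-4}\right)^{2} = \left(\left(-1\right) 0 \left(- \frac{1}{4}\right)\right)^{2} = 0^{2} = 0$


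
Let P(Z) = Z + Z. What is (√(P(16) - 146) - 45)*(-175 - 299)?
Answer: 21330 - 474*I*√114 ≈ 21330.0 - 5060.9*I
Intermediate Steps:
P(Z) = 2*Z
(√(P(16) - 146) - 45)*(-175 - 299) = (√(2*16 - 146) - 45)*(-175 - 299) = (√(32 - 146) - 45)*(-474) = (√(-114) - 45)*(-474) = (I*√114 - 45)*(-474) = (-45 + I*√114)*(-474) = 21330 - 474*I*√114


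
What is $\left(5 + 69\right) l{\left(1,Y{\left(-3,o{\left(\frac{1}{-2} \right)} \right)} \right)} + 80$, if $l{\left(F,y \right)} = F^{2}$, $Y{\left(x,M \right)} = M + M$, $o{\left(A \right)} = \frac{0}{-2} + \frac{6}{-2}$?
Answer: $154$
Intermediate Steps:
$o{\left(A \right)} = -3$ ($o{\left(A \right)} = 0 \left(- \frac{1}{2}\right) + 6 \left(- \frac{1}{2}\right) = 0 - 3 = -3$)
$Y{\left(x,M \right)} = 2 M$
$\left(5 + 69\right) l{\left(1,Y{\left(-3,o{\left(\frac{1}{-2} \right)} \right)} \right)} + 80 = \left(5 + 69\right) 1^{2} + 80 = 74 \cdot 1 + 80 = 74 + 80 = 154$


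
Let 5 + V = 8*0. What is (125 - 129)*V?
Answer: 20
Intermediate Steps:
V = -5 (V = -5 + 8*0 = -5 + 0 = -5)
(125 - 129)*V = (125 - 129)*(-5) = -4*(-5) = 20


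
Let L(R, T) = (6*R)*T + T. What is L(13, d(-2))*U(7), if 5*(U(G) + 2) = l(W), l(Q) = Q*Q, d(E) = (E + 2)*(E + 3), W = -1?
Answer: 0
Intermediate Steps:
d(E) = (2 + E)*(3 + E)
l(Q) = Q²
L(R, T) = T + 6*R*T (L(R, T) = 6*R*T + T = T + 6*R*T)
U(G) = -9/5 (U(G) = -2 + (⅕)*(-1)² = -2 + (⅕)*1 = -2 + ⅕ = -9/5)
L(13, d(-2))*U(7) = ((6 + (-2)² + 5*(-2))*(1 + 6*13))*(-9/5) = ((6 + 4 - 10)*(1 + 78))*(-9/5) = (0*79)*(-9/5) = 0*(-9/5) = 0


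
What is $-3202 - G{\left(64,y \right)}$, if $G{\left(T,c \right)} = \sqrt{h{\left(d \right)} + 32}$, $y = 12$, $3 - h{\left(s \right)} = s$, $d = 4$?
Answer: $-3202 - \sqrt{31} \approx -3207.6$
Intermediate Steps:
$h{\left(s \right)} = 3 - s$
$G{\left(T,c \right)} = \sqrt{31}$ ($G{\left(T,c \right)} = \sqrt{\left(3 - 4\right) + 32} = \sqrt{-1 + 32} = \sqrt{31}$)
$-3202 - G{\left(64,y \right)} = -3202 - \sqrt{31}$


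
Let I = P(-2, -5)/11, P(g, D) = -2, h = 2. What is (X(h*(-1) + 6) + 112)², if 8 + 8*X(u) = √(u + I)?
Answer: (9768 + √462)²/7744 ≈ 12375.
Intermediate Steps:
I = -2/11 ≈ -0.18182
X(u) = -1 + √(-2/11 + u)/8 (X(u) = -1 + √(u - 2/11)/8 = -1 + √(-2/11 + u)/8)
(X(h*(-1) + 6) + 112)² = ((-1 + √(-22 + 121*(2*(-1) + 6))/88) + 112)² = ((-1 + √(-22 + 121*(-2 + 6))/88) + 112)² = ((-1 + √(-22 + 121*4)/88) + 112)² = ((-1 + √(-22 + 484)/88) + 112)² = ((-1 + √462/88) + 112)² = (111 + √462/88)²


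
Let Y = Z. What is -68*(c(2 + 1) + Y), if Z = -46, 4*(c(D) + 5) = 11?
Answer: 3281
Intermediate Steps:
c(D) = -9/4 (c(D) = -5 + (¼)*11 = -5 + 11/4 = -9/4)
Y = -46
-68*(c(2 + 1) + Y) = -68*(-9/4 - 46) = -68*(-193/4) = 3281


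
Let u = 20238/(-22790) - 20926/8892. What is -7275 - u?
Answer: -368403071791/50662170 ≈ -7271.8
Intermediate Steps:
u = -164214959/50662170 (u = 20238*(-1/22790) - 20926*1/8892 = -10119/11395 - 10463/4446 = -164214959/50662170 ≈ -3.2414)
-7275 - u = -7275 - 1*(-164214959/50662170) = -7275 + 164214959/50662170 = -368403071791/50662170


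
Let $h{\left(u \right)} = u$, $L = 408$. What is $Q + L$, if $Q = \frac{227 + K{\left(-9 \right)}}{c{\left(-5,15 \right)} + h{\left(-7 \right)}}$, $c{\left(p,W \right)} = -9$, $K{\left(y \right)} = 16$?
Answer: $\frac{6285}{16} \approx 392.81$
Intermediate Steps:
$Q = - \frac{243}{16}$ ($Q = \frac{227 + 16}{-9 - 7} = \frac{243}{-16} = 243 \left(- \frac{1}{16}\right) = - \frac{243}{16} \approx -15.188$)
$Q + L = - \frac{243}{16} + 408 = \frac{6285}{16}$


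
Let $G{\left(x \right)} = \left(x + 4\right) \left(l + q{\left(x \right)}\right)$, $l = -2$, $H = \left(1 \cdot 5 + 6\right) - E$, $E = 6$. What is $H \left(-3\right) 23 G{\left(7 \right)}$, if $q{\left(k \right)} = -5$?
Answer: $26565$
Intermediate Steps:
$H = 5$ ($H = \left(1 \cdot 5 + 6\right) - 6 = \left(5 + 6\right) - 6 = 11 - 6 = 5$)
$G{\left(x \right)} = -28 - 7 x$ ($G{\left(x \right)} = \left(x + 4\right) \left(-2 - 5\right) = \left(4 + x\right) \left(-7\right) = -28 - 7 x$)
$H \left(-3\right) 23 G{\left(7 \right)} = 5 \left(-3\right) 23 \left(-28 - 49\right) = \left(-15\right) 23 \left(-28 - 49\right) = \left(-345\right) \left(-77\right) = 26565$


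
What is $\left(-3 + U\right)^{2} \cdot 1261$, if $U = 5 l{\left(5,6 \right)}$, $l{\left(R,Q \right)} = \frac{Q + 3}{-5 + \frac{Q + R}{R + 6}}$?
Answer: $\frac{4096989}{16} \approx 2.5606 \cdot 10^{5}$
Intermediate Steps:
$l{\left(R,Q \right)} = \frac{3 + Q}{-5 + \frac{Q + R}{6 + R}}$
$U = - \frac{45}{4}$ ($U = 5 \frac{18 + 3 \cdot 5 + 6 \cdot 6 + 6 \cdot 5}{-30 + 6 - 20} = 5 \frac{18 + 15 + 36 + 30}{-30 + 6 - 20} = 5 \frac{1}{-44} \cdot 99 = 5 \left(\left(- \frac{1}{44}\right) 99\right) = 5 \left(- \frac{9}{4}\right) = - \frac{45}{4} \approx -11.25$)
$\left(-3 + U\right)^{2} \cdot 1261 = \left(-3 - \frac{45}{4}\right)^{2} \cdot 1261 = \left(- \frac{57}{4}\right)^{2} \cdot 1261 = \frac{3249}{16} \cdot 1261 = \frac{4096989}{16}$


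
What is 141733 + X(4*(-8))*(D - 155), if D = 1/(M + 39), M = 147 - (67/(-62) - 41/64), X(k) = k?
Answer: 54634130739/372439 ≈ 1.4669e+5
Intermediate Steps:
M = 295063/1984 (M = 147 - (67*(-1/62) - 41*1/64) = 147 - (-67/62 - 41/64) = 147 - 1*(-3415/1984) = 147 + 3415/1984 = 295063/1984 ≈ 148.72)
D = 1984/372439 (D = 1/(295063/1984 + 39) = 1/(372439/1984) = 1984/372439 ≈ 0.0053270)
141733 + X(4*(-8))*(D - 155) = 141733 + (4*(-8))*(1984/372439 - 155) = 141733 - 32*(-57726061/372439) = 141733 + 1847233952/372439 = 54634130739/372439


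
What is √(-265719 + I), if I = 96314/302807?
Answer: I*√24364298441411633/302807 ≈ 515.48*I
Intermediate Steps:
I = 96314/302807 (I = 96314*(1/302807) = 96314/302807 ≈ 0.31807)
√(-265719 + I) = √(-265719 + 96314/302807) = √(-80461476919/302807) = I*√24364298441411633/302807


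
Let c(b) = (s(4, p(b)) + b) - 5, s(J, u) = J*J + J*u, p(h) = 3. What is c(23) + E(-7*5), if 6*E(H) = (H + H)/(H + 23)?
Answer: 1691/36 ≈ 46.972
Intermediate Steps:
E(H) = H/(3*(23 + H)) (E(H) = ((H + H)/(H + 23))/6 = ((2*H)/(23 + H))/6 = (2*H/(23 + H))/6 = H/(3*(23 + H)))
s(J, u) = J² + J*u
c(b) = 23 + b (c(b) = (4*(4 + 3) + b) - 5 = (4*7 + b) - 5 = (28 + b) - 5 = 23 + b)
c(23) + E(-7*5) = (23 + 23) + (-7*5)/(3*(23 - 7*5)) = 46 + (⅓)*(-35)/(23 - 35) = 46 + (⅓)*(-35)/(-12) = 46 + (⅓)*(-35)*(-1/12) = 46 + 35/36 = 1691/36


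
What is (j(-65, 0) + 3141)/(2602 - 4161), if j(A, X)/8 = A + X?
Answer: -2621/1559 ≈ -1.6812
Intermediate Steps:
j(A, X) = 8*A + 8*X (j(A, X) = 8*(A + X) = 8*A + 8*X)
(j(-65, 0) + 3141)/(2602 - 4161) = ((8*(-65) + 8*0) + 3141)/(2602 - 4161) = ((-520 + 0) + 3141)/(-1559) = (-520 + 3141)*(-1/1559) = 2621*(-1/1559) = -2621/1559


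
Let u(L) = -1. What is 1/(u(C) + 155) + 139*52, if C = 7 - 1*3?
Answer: 1113113/154 ≈ 7228.0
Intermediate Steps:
C = 4 (C = 7 - 3 = 4)
1/(u(C) + 155) + 139*52 = 1/(-1 + 155) + 139*52 = 1/154 + 7228 = 1113113/154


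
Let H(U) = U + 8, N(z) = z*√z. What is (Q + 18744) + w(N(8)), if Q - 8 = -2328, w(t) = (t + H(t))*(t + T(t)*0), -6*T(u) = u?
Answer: 17448 + 128*√2 ≈ 17629.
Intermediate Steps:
T(u) = -u/6
N(z) = z^(3/2)
H(U) = 8 + U
w(t) = t*(8 + 2*t) (w(t) = (t + (8 + t))*(t - t/6*0) = (8 + 2*t)*(t + 0) = (8 + 2*t)*t = t*(8 + 2*t))
Q = -2320 (Q = 8 - 2328 = -2320)
(Q + 18744) + w(N(8)) = (-2320 + 18744) + 2*8^(3/2)*(4 + 8^(3/2)) = 16424 + 2*(16*√2)*(4 + 16*√2) = 16424 + 32*√2*(4 + 16*√2)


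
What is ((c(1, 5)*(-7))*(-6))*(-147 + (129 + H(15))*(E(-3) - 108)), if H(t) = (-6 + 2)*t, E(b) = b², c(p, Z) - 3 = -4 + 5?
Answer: -1172304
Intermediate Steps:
c(p, Z) = 4 (c(p, Z) = 3 + (-4 + 5) = 3 + 1 = 4)
H(t) = -4*t
((c(1, 5)*(-7))*(-6))*(-147 + (129 + H(15))*(E(-3) - 108)) = ((4*(-7))*(-6))*(-147 + (129 - 4*15)*((-3)² - 108)) = (-28*(-6))*(-147 + (129 - 60)*(9 - 108)) = 168*(-147 + 69*(-99)) = 168*(-147 - 6831) = 168*(-6978) = -1172304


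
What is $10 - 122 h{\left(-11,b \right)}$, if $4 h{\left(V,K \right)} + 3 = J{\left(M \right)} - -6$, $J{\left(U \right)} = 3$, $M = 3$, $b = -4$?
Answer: $-173$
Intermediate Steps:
$h{\left(V,K \right)} = \frac{3}{2}$ ($h{\left(V,K \right)} = - \frac{3}{4} + \frac{3 - -6}{4} = - \frac{3}{4} + \frac{3 + 6}{4} = - \frac{3}{4} + \frac{1}{4} \cdot 9 = - \frac{3}{4} + \frac{9}{4} = \frac{3}{2}$)
$10 - 122 h{\left(-11,b \right)} = 10 - 183 = -173$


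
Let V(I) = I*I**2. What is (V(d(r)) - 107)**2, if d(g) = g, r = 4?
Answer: 1849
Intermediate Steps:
V(I) = I**3
(V(d(r)) - 107)**2 = (4**3 - 107)**2 = (64 - 107)**2 = (-43)**2 = 1849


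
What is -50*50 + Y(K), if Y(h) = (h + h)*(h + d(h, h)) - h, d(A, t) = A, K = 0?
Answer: -2500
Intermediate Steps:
Y(h) = -h + 4*h² (Y(h) = (h + h)*(h + h) - h = (2*h)*(2*h) - h = 4*h² - h = -h + 4*h²)
-50*50 + Y(K) = -50*50 + 0*(-1 + 4*0) = -2500 + 0*(-1 + 0) = -2500 + 0*(-1) = -2500 + 0 = -2500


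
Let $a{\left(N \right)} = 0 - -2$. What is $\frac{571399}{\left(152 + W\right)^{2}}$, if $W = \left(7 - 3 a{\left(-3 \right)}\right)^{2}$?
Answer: $\frac{571399}{23409} \approx 24.409$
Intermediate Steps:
$a{\left(N \right)} = 2$ ($a{\left(N \right)} = 0 + 2 = 2$)
$W = 1$ ($W = \left(7 - 6\right)^{2} = 1^{2} = 1$)
$\frac{571399}{\left(152 + W\right)^{2}} = \frac{571399}{\left(152 + 1\right)^{2}} = \frac{571399}{153^{2}} = \frac{571399}{23409}$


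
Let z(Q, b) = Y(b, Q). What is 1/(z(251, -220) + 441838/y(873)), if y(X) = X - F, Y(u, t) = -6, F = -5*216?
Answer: 1953/430120 ≈ 0.0045406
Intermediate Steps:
F = -1080
z(Q, b) = -6
y(X) = 1080 + X (y(X) = X - 1*(-1080) = X + 1080 = 1080 + X)
1/(z(251, -220) + 441838/y(873)) = 1/(-6 + 441838/(1080 + 873)) = 1/(-6 + 441838/1953) = 1/(430120/1953) = 1953/430120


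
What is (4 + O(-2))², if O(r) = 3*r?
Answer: 4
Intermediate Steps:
(4 + O(-2))² = (4 + 3*(-2))² = (4 - 6)² = (-2)² = 4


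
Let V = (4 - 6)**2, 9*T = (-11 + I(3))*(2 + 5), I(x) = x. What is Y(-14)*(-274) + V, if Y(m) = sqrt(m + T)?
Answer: 4 - 274*I*sqrt(182)/3 ≈ 4.0 - 1232.2*I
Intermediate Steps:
T = -56/9 (T = ((-11 + 3)*(2 + 5))/9 = (-8*7)/9 = (1/9)*(-56) = -56/9 ≈ -6.2222)
V = 4 (V = (-2)**2 = 4)
Y(m) = sqrt(-56/9 + m) (Y(m) = sqrt(m - 56/9) = sqrt(-56/9 + m))
Y(-14)*(-274) + V = (sqrt(-56 + 9*(-14))/3)*(-274) + 4 = (sqrt(-56 - 126)/3)*(-274) + 4 = (sqrt(-182)/3)*(-274) + 4 = ((I*sqrt(182))/3)*(-274) + 4 = (I*sqrt(182)/3)*(-274) + 4 = -274*I*sqrt(182)/3 + 4 = 4 - 274*I*sqrt(182)/3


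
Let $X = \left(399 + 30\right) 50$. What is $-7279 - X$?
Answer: $-28729$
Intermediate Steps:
$X = 21450$ ($X = 429 \cdot 50 = 21450$)
$-7279 - X = -7279 - 21450 = -28729$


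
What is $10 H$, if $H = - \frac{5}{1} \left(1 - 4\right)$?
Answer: $150$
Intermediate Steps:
$H = 15$ ($H = \left(-5\right) 1 \left(-3\right) = \left(-5\right) \left(-3\right) = 15$)
$10 H = 10 \cdot 15 = 150$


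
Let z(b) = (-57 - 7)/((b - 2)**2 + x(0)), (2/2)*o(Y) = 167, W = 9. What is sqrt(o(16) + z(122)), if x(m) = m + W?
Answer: sqrt(3852388639)/4803 ≈ 12.923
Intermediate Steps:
x(m) = 9 + m (x(m) = m + 9 = 9 + m)
o(Y) = 167
z(b) = -64/(9 + (-2 + b)**2) (z(b) = (-57 - 7)/((b - 2)**2 + (9 + 0)) = -64/((-2 + b)**2 + 9) = -64/(9 + (-2 + b)**2))
sqrt(o(16) + z(122)) = sqrt(167 - 64/(9 + (-2 + 122)**2)) = sqrt(167 - 64/(9 + 120**2)) = sqrt(167 - 64/(9 + 14400)) = sqrt(167 - 64/14409) = sqrt(2406239/14409) = sqrt(3852388639)/4803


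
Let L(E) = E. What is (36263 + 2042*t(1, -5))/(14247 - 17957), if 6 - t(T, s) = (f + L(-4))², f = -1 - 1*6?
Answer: 198567/3710 ≈ 53.522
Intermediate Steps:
f = -7 (f = -1 - 6 = -7)
t(T, s) = -115 (t(T, s) = 6 - (-7 - 4)² = 6 - 1*(-11)² = 6 - 1*121 = 6 - 121 = -115)
(36263 + 2042*t(1, -5))/(14247 - 17957) = (36263 + 2042*(-115))/(14247 - 17957) = (36263 - 234830)/(-3710) = -198567*(-1/3710) = 198567/3710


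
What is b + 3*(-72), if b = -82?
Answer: -298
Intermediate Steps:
b + 3*(-72) = -82 + 3*(-72) = -82 - 216 = -298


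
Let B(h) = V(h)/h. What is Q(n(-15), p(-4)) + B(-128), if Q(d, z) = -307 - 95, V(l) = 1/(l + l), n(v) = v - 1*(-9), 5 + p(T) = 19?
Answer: -13172735/32768 ≈ -402.00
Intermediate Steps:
p(T) = 14 (p(T) = -5 + 19 = 14)
n(v) = 9 + v (n(v) = v + 9 = 9 + v)
V(l) = 1/(2*l)
Q(d, z) = -402
B(h) = 1/(2*h²) (B(h) = (1/(2*h))/h = 1/(2*h²))
Q(n(-15), p(-4)) + B(-128) = -402 + (½)/(-128)² = -402 + (½)*(1/16384) = -402 + 1/32768 = -13172735/32768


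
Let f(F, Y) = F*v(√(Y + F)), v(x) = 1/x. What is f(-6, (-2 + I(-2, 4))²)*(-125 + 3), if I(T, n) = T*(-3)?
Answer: 366*√10/5 ≈ 231.48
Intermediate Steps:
v(x) = 1/x
I(T, n) = -3*T
f(F, Y) = F/√(F + Y) (f(F, Y) = F/(√(Y + F)) = F/(√(F + Y)) = F/√(F + Y))
f(-6, (-2 + I(-2, 4))²)*(-125 + 3) = (-6/√(-6 + (-2 - 3*(-2))²))*(-125 + 3) = -6/√(-6 + (-2 + 6)²)*(-122) = -6/√(-6 + 4²)*(-122) = -6/√(-6 + 16)*(-122) = -3*√10/5*(-122) = 366*√10/5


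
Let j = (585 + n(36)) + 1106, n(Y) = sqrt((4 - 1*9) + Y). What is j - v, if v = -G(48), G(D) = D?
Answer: 1739 + sqrt(31) ≈ 1744.6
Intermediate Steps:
n(Y) = sqrt(-5 + Y) (n(Y) = sqrt((4 - 9) + Y) = sqrt(-5 + Y))
j = 1691 + sqrt(31) (j = (585 + sqrt(-5 + 36)) + 1106 = (585 + sqrt(31)) + 1106 = 1691 + sqrt(31) ≈ 1696.6)
v = -48 (v = -1*48 = -48)
j - v = (1691 + sqrt(31)) - 1*(-48) = (1691 + sqrt(31)) + 48 = 1739 + sqrt(31)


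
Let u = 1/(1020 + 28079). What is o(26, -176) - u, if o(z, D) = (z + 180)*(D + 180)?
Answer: 23977575/29099 ≈ 824.00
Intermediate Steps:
o(z, D) = (180 + D)*(180 + z) (o(z, D) = (180 + z)*(180 + D) = (180 + D)*(180 + z))
u = 1/29099 ≈ 3.4365e-5
o(26, -176) - u = (32400 + 180*(-176) + 180*26 - 176*26) - 1*1/29099 = (32400 - 31680 + 4680 - 4576) - 1/29099 = 824 - 1/29099 = 23977575/29099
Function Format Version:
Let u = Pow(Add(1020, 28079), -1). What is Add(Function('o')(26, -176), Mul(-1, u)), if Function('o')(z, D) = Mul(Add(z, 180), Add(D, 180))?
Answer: Rational(23977575, 29099) ≈ 824.00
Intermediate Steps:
Function('o')(z, D) = Mul(Add(180, D), Add(180, z)) (Function('o')(z, D) = Mul(Add(180, z), Add(180, D)) = Mul(Add(180, D), Add(180, z)))
u = Rational(1, 29099) (u = Pow(29099, -1) = Rational(1, 29099) ≈ 3.4365e-5)
Add(Function('o')(26, -176), Mul(-1, u)) = Add(Add(32400, Mul(180, -176), Mul(180, 26), Mul(-176, 26)), Mul(-1, Rational(1, 29099))) = Add(Add(32400, -31680, 4680, -4576), Rational(-1, 29099)) = Add(824, Rational(-1, 29099)) = Rational(23977575, 29099)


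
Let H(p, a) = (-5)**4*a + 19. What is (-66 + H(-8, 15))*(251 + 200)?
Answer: 4206928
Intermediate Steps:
H(p, a) = 19 + 625*a (H(p, a) = 625*a + 19 = 19 + 625*a)
(-66 + H(-8, 15))*(251 + 200) = (-66 + (19 + 625*15))*(251 + 200) = (-66 + (19 + 9375))*451 = (-66 + 9394)*451 = 9328*451 = 4206928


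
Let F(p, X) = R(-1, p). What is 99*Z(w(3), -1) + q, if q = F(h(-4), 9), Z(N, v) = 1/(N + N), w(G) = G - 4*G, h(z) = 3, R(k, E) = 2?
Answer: -7/2 ≈ -3.5000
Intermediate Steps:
w(G) = -3*G
Z(N, v) = 1/(2*N)
F(p, X) = 2
q = 2
99*Z(w(3), -1) + q = 99*(1/(2*((-3*3)))) + 2 = 99*((½)/(-9)) + 2 = 99*((½)*(-⅑)) + 2 = 99*(-1/18) + 2 = -11/2 + 2 = -7/2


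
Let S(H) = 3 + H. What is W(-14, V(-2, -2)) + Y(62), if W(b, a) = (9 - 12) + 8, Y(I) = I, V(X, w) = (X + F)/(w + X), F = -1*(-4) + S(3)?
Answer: 67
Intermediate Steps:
F = 10 (F = -1*(-4) + (3 + 3) = 4 + 6 = 10)
V(X, w) = (10 + X)/(X + w) (V(X, w) = (X + 10)/(w + X) = (10 + X)/(X + w))
W(b, a) = 5 (W(b, a) = -3 + 8 = 5)
W(-14, V(-2, -2)) + Y(62) = 5 + 62 = 67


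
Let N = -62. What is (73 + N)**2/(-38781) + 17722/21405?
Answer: 228228959/276702435 ≈ 0.82482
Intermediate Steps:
(73 + N)**2/(-38781) + 17722/21405 = (73 - 62)**2/(-38781) + 17722/21405 = 11**2*(-1/38781) + 17722*(1/21405) = 121*(-1/38781) + 17722/21405 = -121/38781 + 17722/21405 = 228228959/276702435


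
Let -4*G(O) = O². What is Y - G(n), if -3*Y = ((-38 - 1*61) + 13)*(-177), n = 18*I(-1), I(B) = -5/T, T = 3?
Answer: -4849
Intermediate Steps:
I(B) = -5/3
n = -30 (n = 18*(-5/3) = -30)
Y = -5074 (Y = -((-38 - 1*61) + 13)*(-177)/3 = -((-38 - 61) + 13)*(-177)/3 = -(-99 + 13)*(-177)/3 = -(-86)*(-177)/3 = -⅓*15222 = -5074)
G(O) = -O²/4
Y - G(n) = -5074 - (-1)*(-30)²/4 = -5074 - (-1)*900/4 = -5074 - 1*(-225) = -5074 + 225 = -4849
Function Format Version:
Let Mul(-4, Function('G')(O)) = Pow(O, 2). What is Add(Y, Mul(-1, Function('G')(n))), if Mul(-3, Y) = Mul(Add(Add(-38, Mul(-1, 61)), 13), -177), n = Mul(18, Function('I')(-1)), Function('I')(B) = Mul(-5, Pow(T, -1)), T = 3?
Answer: -4849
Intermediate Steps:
Function('I')(B) = Rational(-5, 3) (Function('I')(B) = Mul(-5, Pow(3, -1)) = Mul(-5, Rational(1, 3)) = Rational(-5, 3))
n = -30 (n = Mul(18, Rational(-5, 3)) = -30)
Y = -5074 (Y = Mul(Rational(-1, 3), Mul(Add(Add(-38, Mul(-1, 61)), 13), -177)) = Mul(Rational(-1, 3), Mul(Add(Add(-38, -61), 13), -177)) = Mul(Rational(-1, 3), Mul(Add(-99, 13), -177)) = Mul(Rational(-1, 3), Mul(-86, -177)) = Mul(Rational(-1, 3), 15222) = -5074)
Function('G')(O) = Mul(Rational(-1, 4), Pow(O, 2))
Add(Y, Mul(-1, Function('G')(n))) = Add(-5074, Mul(-1, Mul(Rational(-1, 4), Pow(-30, 2)))) = Add(-5074, Mul(-1, Mul(Rational(-1, 4), 900))) = Add(-5074, Mul(-1, -225)) = Add(-5074, 225) = -4849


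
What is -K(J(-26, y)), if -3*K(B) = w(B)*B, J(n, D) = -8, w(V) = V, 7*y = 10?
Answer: 64/3 ≈ 21.333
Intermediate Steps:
y = 10/7 (y = (⅐)*10 = 10/7 ≈ 1.4286)
K(B) = -B²/3 (K(B) = -B*B/3 = -B²/3)
-K(J(-26, y)) = -(-1)*(-8)²/3 = -(-1)*64/3 = -1*(-64/3) = 64/3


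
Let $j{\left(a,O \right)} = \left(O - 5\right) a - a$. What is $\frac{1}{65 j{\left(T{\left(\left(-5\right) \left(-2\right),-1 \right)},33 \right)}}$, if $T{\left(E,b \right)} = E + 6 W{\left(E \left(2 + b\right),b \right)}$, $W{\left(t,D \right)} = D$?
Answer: $\frac{1}{7020} \approx 0.00014245$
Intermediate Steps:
$T{\left(E,b \right)} = E + 6 b$
$j{\left(a,O \right)} = - a + a \left(-5 + O\right)$ ($j{\left(a,O \right)} = \left(-5 + O\right) a - a = a \left(-5 + O\right) - a = - a + a \left(-5 + O\right)$)
$\frac{1}{65 j{\left(T{\left(\left(-5\right) \left(-2\right),-1 \right)},33 \right)}} = \frac{1}{65 \left(\left(-5\right) \left(-2\right) + 6 \left(-1\right)\right) \left(-6 + 33\right)} = \frac{1}{65 \left(10 - 6\right) 27} = \frac{1}{65 \cdot 4 \cdot 27} = \frac{1}{65 \cdot 108} = \frac{1}{7020}$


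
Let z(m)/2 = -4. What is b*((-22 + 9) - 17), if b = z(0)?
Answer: 240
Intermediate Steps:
z(m) = -8 (z(m) = 2*(-4) = -8)
b = -8
b*((-22 + 9) - 17) = -8*((-22 + 9) - 17) = -8*(-13 - 17) = -8*(-30) = 240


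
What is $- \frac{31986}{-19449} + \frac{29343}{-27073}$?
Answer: $\frac{32807219}{58504753} \approx 0.56076$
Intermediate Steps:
$- \frac{31986}{-19449} + \frac{29343}{-27073} = \left(-31986\right) \left(- \frac{1}{19449}\right) + 29343 \left(- \frac{1}{27073}\right) = \frac{3554}{2161} - \frac{29343}{27073} = \frac{32807219}{58504753}$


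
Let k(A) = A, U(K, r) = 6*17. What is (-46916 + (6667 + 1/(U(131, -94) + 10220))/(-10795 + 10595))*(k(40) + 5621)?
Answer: -21947064592707/82576 ≈ -2.6578e+8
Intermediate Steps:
U(K, r) = 102
(-46916 + (6667 + 1/(U(131, -94) + 10220))/(-10795 + 10595))*(k(40) + 5621) = (-46916 + (6667 + 1/(102 + 10220))/(-10795 + 10595))*(40 + 5621) = (-46916 + (6667 + 1/10322)/(-200))*5661 = (-46916 + (6667 + 1/10322)*(-1/200))*5661 = (-46916 + (68816775/10322)*(-1/200))*5661 = (-46916 - 2752671/82576)*5661 = -3876888287/82576*5661 = -21947064592707/82576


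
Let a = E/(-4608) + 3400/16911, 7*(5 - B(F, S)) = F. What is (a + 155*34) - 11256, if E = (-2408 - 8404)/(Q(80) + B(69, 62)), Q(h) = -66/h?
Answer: -2576982898571/430486416 ≈ -5986.2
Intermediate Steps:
B(F, S) = 5 - F/7
E = 3027360/1591 (E = (-2408 - 8404)/(-66/80 + (5 - 1/7*69)) = -10812/(-66*1/80 + (5 - 69/7)) = -10812/(-33/40 - 34/7) = -10812/(-1591/280) = -10812*(-280/1591) = 3027360/1591 ≈ 1902.8)
a = -91212395/430486416 (a = (3027360/1591)/(-4608) + 3400/16911 = (3027360/1591)*(-1/4608) + 3400*(1/16911) = -31535/76368 + 3400/16911 = -91212395/430486416 ≈ -0.21188)
(a + 155*34) - 11256 = (-91212395/430486416 + 155*34) - 11256 = (-91212395/430486416 + 5270) - 11256 = 2268572199925/430486416 - 11256 = -2576982898571/430486416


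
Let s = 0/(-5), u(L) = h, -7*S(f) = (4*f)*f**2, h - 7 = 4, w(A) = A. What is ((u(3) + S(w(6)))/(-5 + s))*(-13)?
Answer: -10231/35 ≈ -292.31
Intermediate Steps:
h = 11 (h = 7 + 4 = 11)
S(f) = -4*f**3/7 (S(f) = -4*f*f**2/7 = -4*f**3/7)
u(L) = 11
s = 0 (s = 0*(-1/5) = 0)
((u(3) + S(w(6)))/(-5 + s))*(-13) = ((11 - 4/7*6**3)/(-5 + 0))*(-13) = ((11 - 4/7*216)/(-5))*(-13) = ((11 - 864/7)*(-1/5))*(-13) = -787/7*(-1/5)*(-13) = (787/35)*(-13) = -10231/35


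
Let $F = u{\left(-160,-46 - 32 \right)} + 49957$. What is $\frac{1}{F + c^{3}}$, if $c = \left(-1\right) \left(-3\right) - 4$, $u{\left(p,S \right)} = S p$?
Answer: $\frac{1}{62436} \approx 1.6016 \cdot 10^{-5}$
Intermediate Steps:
$c = -1$ ($c = 3 - 4 = -1$)
$F = 62437$ ($F = \left(-46 - 32\right) \left(-160\right) + 49957 = \left(-78\right) \left(-160\right) + 49957 = 12480 + 49957 = 62437$)
$\frac{1}{F + c^{3}} = \frac{1}{62437 + \left(-1\right)^{3}} = \frac{1}{62437 - 1} = \frac{1}{62436}$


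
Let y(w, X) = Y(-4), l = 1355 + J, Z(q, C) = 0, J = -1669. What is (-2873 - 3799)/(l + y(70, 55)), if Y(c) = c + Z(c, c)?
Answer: 1112/53 ≈ 20.981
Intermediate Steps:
l = -314 (l = 1355 - 1669 = -314)
Y(c) = c (Y(c) = c + 0 = c)
y(w, X) = -4
(-2873 - 3799)/(l + y(70, 55)) = (-2873 - 3799)/(-314 - 4) = -6672/(-318) = -6672*(-1/318) = 1112/53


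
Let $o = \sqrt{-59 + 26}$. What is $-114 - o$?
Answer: $-114 - i \sqrt{33} \approx -114.0 - 5.7446 i$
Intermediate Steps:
$o = i \sqrt{33}$ ($o = \sqrt{-33} = i \sqrt{33} \approx 5.7446 i$)
$-114 - o = -114 - i \sqrt{33}$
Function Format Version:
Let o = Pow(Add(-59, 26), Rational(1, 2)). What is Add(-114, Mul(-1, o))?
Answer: Add(-114, Mul(-1, I, Pow(33, Rational(1, 2)))) ≈ Add(-114.00, Mul(-5.7446, I))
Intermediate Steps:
o = Mul(I, Pow(33, Rational(1, 2))) (o = Pow(-33, Rational(1, 2)) = Mul(I, Pow(33, Rational(1, 2))) ≈ Mul(5.7446, I))
Add(-114, Mul(-1, o)) = Add(-114, Mul(-1, Mul(I, Pow(33, Rational(1, 2))))) = Add(-114, Mul(-1, I, Pow(33, Rational(1, 2))))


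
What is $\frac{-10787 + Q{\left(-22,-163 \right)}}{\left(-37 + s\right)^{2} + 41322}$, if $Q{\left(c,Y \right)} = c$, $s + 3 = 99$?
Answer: $- \frac{10809}{44803} \approx -0.24126$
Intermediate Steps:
$s = 96$ ($s = -3 + 99 = 96$)
$\frac{-10787 + Q{\left(-22,-163 \right)}}{\left(-37 + s\right)^{2} + 41322} = \frac{-10787 - 22}{\left(-37 + 96\right)^{2} + 41322} = - \frac{10809}{59^{2} + 41322} = - \frac{10809}{3481 + 41322} = - \frac{10809}{44803}$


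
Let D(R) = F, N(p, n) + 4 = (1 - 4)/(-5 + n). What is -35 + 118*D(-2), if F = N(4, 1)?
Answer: -837/2 ≈ -418.50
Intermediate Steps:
N(p, n) = -4 - 3/(-5 + n) (N(p, n) = -4 + (1 - 4)/(-5 + n) = -4 - 3/(-5 + n))
F = -13/4 (F = (17 - 4*1)/(-5 + 1) = (17 - 4)/(-4) = -¼*13 = -13/4 ≈ -3.2500)
D(R) = -13/4
-35 + 118*D(-2) = -35 + 118*(-13/4) = -35 - 767/2 = -837/2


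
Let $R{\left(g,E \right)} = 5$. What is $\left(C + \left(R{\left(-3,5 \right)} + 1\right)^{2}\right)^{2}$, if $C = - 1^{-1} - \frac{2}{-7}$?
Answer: $\frac{61009}{49} \approx 1245.1$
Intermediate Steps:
$C = - \frac{5}{7}$ ($C = \left(-1\right) 1 - - \frac{2}{7} = -1 + \frac{2}{7} = - \frac{5}{7} \approx -0.71429$)
$\left(C + \left(R{\left(-3,5 \right)} + 1\right)^{2}\right)^{2} = \left(- \frac{5}{7} + \left(5 + 1\right)^{2}\right)^{2} = \left(- \frac{5}{7} + 6^{2}\right)^{2} = \left(- \frac{5}{7} + 36\right)^{2} = \left(\frac{247}{7}\right)^{2} = \frac{61009}{49}$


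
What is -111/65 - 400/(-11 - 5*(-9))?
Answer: -14887/1105 ≈ -13.472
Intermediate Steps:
-111/65 - 400/(-11 - 5*(-9)) = -111*1/65 - 400/(-11 + 45) = -111/65 - 400/34 = -111/65 - 400*1/34 = -111/65 - 200/17 = -14887/1105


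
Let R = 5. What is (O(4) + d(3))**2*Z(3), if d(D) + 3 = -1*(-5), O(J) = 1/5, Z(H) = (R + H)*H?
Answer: 2904/25 ≈ 116.16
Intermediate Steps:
Z(H) = H*(5 + H) (Z(H) = (5 + H)*H = H*(5 + H))
O(J) = 1/5
d(D) = 2 (d(D) = -3 - 1*(-5) = -3 + 5 = 2)
(O(4) + d(3))**2*Z(3) = (1/5 + 2)**2*(3*(5 + 3)) = (11/5)**2*(3*8) = (121/25)*24 = 2904/25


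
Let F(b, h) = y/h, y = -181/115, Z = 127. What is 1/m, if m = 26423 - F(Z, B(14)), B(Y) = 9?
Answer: 1035/27347986 ≈ 3.7846e-5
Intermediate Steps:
y = -181/115 (y = -181*1/115 = -181/115 ≈ -1.5739)
F(b, h) = -181/(115*h)
m = 27347986/1035 (m = 26423 - (-181)/(115*9) = 26423 - 1*(-181/1035) = 26423 + 181/1035 = 27347986/1035 ≈ 26423.)
1/m = 1/(27347986/1035) = 1035/27347986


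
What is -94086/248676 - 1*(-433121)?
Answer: 17951117285/41446 ≈ 4.3312e+5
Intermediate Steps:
-94086/248676 - 1*(-433121) = -94086*1/248676 + 433121 = -15681/41446 + 433121 = 17951117285/41446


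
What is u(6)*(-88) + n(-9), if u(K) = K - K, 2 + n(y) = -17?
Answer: -19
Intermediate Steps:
n(y) = -19 (n(y) = -2 - 17 = -19)
u(K) = 0
u(6)*(-88) + n(-9) = 0*(-88) - 19 = 0 - 19 = -19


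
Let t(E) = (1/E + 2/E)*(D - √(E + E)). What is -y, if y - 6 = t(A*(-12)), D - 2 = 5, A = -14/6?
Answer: -27/4 + 3*√14/14 ≈ -5.9482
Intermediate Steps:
A = -7/3 (A = -14*⅙ = -7/3 ≈ -2.3333)
D = 7 (D = 2 + 5 = 7)
t(E) = 3*(7 - √2*√E)/E (t(E) = (1/E + 2/E)*(7 - √(E + E)) = (1/E + 2/E)*(7 - √(2*E)) = (3/E)*(7 - √2*√E) = 3*(7 - √2*√E)/E)
y = 27/4 - 3*√14/14 (y = 6 + (21/((-7/3*(-12))) - 3*√2/√(-7/3*(-12))) = 6 + (21/28 - 3*√2/√28) = 6 + (21*(1/28) - 3*√2*√7/14) = 6 + (¾ - 3*√14/14) = 27/4 - 3*√14/14 ≈ 5.9482)
-y = -(27/4 - 3*√14/14) = -27/4 + 3*√14/14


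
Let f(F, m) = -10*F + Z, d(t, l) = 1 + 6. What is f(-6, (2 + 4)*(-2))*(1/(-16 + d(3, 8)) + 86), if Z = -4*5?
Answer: 30920/9 ≈ 3435.6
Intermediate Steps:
d(t, l) = 7
Z = -20
f(F, m) = -20 - 10*F (f(F, m) = -10*F - 20 = -20 - 10*F)
f(-6, (2 + 4)*(-2))*(1/(-16 + d(3, 8)) + 86) = (-20 - 10*(-6))*(1/(-16 + 7) + 86) = (-20 + 60)*(1/(-9) + 86) = 40*(-⅑ + 86) = 40*(773/9) = 30920/9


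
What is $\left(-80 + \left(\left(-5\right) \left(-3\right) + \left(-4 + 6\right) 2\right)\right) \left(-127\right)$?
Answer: $7747$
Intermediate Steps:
$\left(-80 + \left(\left(-5\right) \left(-3\right) + \left(-4 + 6\right) 2\right)\right) \left(-127\right) = \left(-80 + \left(15 + 2 \cdot 2\right)\right) \left(-127\right) = \left(-80 + \left(15 + 4\right)\right) \left(-127\right) = \left(-80 + 19\right) \left(-127\right) = \left(-61\right) \left(-127\right) = 7747$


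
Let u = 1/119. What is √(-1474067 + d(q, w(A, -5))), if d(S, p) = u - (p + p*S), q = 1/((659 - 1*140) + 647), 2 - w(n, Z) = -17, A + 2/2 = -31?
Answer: 3*I*√3153343907817334/138754 ≈ 1214.1*I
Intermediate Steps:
A = -32 (A = -1 - 31 = -32)
u = 1/119 ≈ 0.0084034
w(n, Z) = 19 (w(n, Z) = 2 - 1*(-17) = 2 + 17 = 19)
q = 1/1166 (q = 1/((659 - 140) + 647) = 1/(519 + 647) = 1/1166 ≈ 0.00085763)
d(S, p) = 1/119 - p - S*p (d(S, p) = 1/119 - (p + p*S) = 1/119 - (p + S*p) = 1/119 + (-p - S*p) = 1/119 - p - S*p)
√(-1474067 + d(q, w(A, -5))) = √(-1474067 + (1/119 - 1*19 - 1*1/1166*19)) = √(-1474067 + (1/119 - 19 - 19/1166)) = √(-1474067 - 2637421/138754) = √(-204535329939/138754) = 3*I*√3153343907817334/138754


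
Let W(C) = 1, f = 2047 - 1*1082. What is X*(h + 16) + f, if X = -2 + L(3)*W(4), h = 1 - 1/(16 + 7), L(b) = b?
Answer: 22585/23 ≈ 981.96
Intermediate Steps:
f = 965 (f = 2047 - 1082 = 965)
h = 22/23 (h = 1 - 1/23 = 22/23 ≈ 0.95652)
X = 1 (X = -2 + 3*1 = -2 + 3 = 1)
X*(h + 16) + f = 1*(22/23 + 16) + 965 = 1*(390/23) + 965 = 390/23 + 965 = 22585/23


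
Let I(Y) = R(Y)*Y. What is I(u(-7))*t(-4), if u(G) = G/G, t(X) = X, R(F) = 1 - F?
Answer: 0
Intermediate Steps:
u(G) = 1
I(Y) = Y*(1 - Y) (I(Y) = (1 - Y)*Y = Y*(1 - Y))
I(u(-7))*t(-4) = (1*(1 - 1*1))*(-4) = (1*(1 - 1))*(-4) = (1*0)*(-4) = 0*(-4) = 0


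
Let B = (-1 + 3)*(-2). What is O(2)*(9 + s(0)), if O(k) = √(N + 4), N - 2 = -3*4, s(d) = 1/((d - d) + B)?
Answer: 35*I*√6/4 ≈ 21.433*I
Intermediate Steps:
B = -4 (B = 2*(-2) = -4)
s(d) = -¼ (s(d) = 1/((d - d) - 4) = 1/(0 - 4) = 1/(-4) = -¼)
N = -10 (N = 2 - 3*4 = 2 - 12 = -10)
O(k) = I*√6 (O(k) = √(-10 + 4) = √(-6) = I*√6)
O(2)*(9 + s(0)) = (I*√6)*(9 - ¼) = (I*√6)*(35/4) = 35*I*√6/4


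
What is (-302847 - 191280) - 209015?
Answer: -703142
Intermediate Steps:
(-302847 - 191280) - 209015 = -494127 - 209015 = -703142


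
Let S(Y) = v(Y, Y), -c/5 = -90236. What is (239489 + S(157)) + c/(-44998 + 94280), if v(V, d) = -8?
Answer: 5901276911/24641 ≈ 2.3949e+5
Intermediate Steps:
c = 451180 (c = -5*(-90236) = 451180)
S(Y) = -8
(239489 + S(157)) + c/(-44998 + 94280) = (239489 - 8) + 451180/(-44998 + 94280) = 239481 + 451180/49282 = 239481 + 451180*(1/49282) = 239481 + 225590/24641 = 5901276911/24641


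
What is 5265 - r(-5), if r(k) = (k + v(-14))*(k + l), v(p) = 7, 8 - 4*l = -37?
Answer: 10505/2 ≈ 5252.5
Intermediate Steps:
l = 45/4 (l = 2 - 1/4*(-37) = 2 + 37/4 = 45/4 ≈ 11.250)
r(k) = (7 + k)*(45/4 + k) (r(k) = (k + 7)*(k + 45/4) = (7 + k)*(45/4 + k))
5265 - r(-5) = 5265 - (315/4 + (-5)**2 + (73/4)*(-5)) = 5265 - (315/4 + 25 - 365/4) = 5265 - 1*25/2 = 5265 - 25/2 = 10505/2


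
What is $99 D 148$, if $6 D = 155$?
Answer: $378510$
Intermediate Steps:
$D = \frac{155}{6}$ ($D = \frac{1}{6} \cdot 155 = \frac{155}{6} \approx 25.833$)
$99 D 148 = 99 \cdot \frac{155}{6} \cdot 148 = \frac{5115}{2} \cdot 148 = 378510$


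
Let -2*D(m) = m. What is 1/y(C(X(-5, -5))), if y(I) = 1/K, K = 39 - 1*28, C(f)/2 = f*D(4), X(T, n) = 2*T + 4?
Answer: 11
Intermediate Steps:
X(T, n) = 4 + 2*T
D(m) = -m/2
C(f) = -4*f (C(f) = 2*(f*(-½*4)) = 2*(f*(-2)) = 2*(-2*f) = -4*f)
K = 11 (K = 39 - 28 = 11)
y(I) = 1/11
1/y(C(X(-5, -5))) = 1/(1/11) = 11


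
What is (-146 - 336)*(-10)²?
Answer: -48200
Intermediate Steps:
(-146 - 336)*(-10)² = -482*100 = -48200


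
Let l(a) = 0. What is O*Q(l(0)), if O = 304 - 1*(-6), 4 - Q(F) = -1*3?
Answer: 2170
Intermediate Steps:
Q(F) = 7 (Q(F) = 4 - (-1)*3 = 4 - 1*(-3) = 4 + 3 = 7)
O = 310 (O = 304 + 6 = 310)
O*Q(l(0)) = 310*7 = 2170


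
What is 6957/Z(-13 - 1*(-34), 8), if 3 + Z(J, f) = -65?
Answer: -6957/68 ≈ -102.31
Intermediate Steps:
Z(J, f) = -68 (Z(J, f) = -3 - 65 = -68)
6957/Z(-13 - 1*(-34), 8) = 6957/(-68) = 6957*(-1/68) = -6957/68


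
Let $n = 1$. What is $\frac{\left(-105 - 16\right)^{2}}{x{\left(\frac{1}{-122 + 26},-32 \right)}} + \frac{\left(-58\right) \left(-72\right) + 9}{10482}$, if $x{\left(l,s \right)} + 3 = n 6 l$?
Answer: $- \frac{818422109}{171206} \approx -4780.3$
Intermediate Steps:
$x{\left(l,s \right)} = -3 + 6 l$ ($x{\left(l,s \right)} = -3 + 1 \cdot 6 l = -3 + 6 l$)
$\frac{\left(-105 - 16\right)^{2}}{x{\left(\frac{1}{-122 + 26},-32 \right)}} + \frac{\left(-58\right) \left(-72\right) + 9}{10482} = \frac{\left(-105 - 16\right)^{2}}{-3 + \frac{6}{-122 + 26}} + \frac{\left(-58\right) \left(-72\right) + 9}{10482} = \frac{\left(-121\right)^{2}}{-3 + \frac{6}{-96}} + \left(4176 + 9\right) \frac{1}{10482} = \frac{14641}{-3 + 6 \left(- \frac{1}{96}\right)} + 4185 \cdot \frac{1}{10482} = \frac{14641}{-3 - \frac{1}{16}} + \frac{1395}{3494} = \frac{14641}{- \frac{49}{16}} + \frac{1395}{3494} = 14641 \left(- \frac{16}{49}\right) + \frac{1395}{3494} = - \frac{234256}{49} + \frac{1395}{3494} = - \frac{818422109}{171206}$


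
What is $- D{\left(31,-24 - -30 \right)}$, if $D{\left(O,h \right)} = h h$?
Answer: $-36$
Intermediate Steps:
$D{\left(O,h \right)} = h^{2}$
$- D{\left(31,-24 - -30 \right)} = - \left(-24 - -30\right)^{2} = - \left(-24 + 30\right)^{2} = - 6^{2} = \left(-1\right) 36 = -36$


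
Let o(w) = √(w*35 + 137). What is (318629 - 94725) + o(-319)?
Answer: 223904 + 2*I*√2757 ≈ 2.239e+5 + 105.01*I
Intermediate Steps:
o(w) = √(137 + 35*w) (o(w) = √(35*w + 137) = √(137 + 35*w))
(318629 - 94725) + o(-319) = (318629 - 94725) + √(137 + 35*(-319)) = 223904 + √(137 - 11165) = 223904 + √(-11028) = 223904 + 2*I*√2757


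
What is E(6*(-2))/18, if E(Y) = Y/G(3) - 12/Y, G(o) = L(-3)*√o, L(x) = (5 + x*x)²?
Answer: 1/18 - √3/882 ≈ 0.053592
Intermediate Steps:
L(x) = (5 + x²)²
G(o) = 196*√o (G(o) = (5 + (-3)²)²*√o = (5 + 9)²*√o = 14²*√o = 196*√o)
E(Y) = -12/Y + Y*√3/588 (E(Y) = Y/((196*√3)) - 12/Y = Y*(√3/588) - 12/Y = Y*√3/588 - 12/Y = -12/Y + Y*√3/588)
E(6*(-2))/18 = (-12/(6*(-2)) + (6*(-2))*√3/588)/18 = (-12/(-12) + (1/588)*(-12)*√3)*(1/18) = (-12*(-1/12) - √3/49)*(1/18) = (1 - √3/49)*(1/18) = 1/18 - √3/882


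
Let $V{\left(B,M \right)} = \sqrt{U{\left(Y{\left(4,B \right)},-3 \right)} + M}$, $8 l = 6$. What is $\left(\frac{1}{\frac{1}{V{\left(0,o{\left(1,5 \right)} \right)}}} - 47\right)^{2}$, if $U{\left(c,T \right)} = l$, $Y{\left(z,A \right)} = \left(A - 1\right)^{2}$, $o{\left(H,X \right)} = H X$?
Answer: $\frac{\left(94 - \sqrt{23}\right)^{2}}{4} \approx 1989.3$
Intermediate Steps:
$l = \frac{3}{4}$ ($l = \frac{1}{8} \cdot 6 = \frac{3}{4} \approx 0.75$)
$Y{\left(z,A \right)} = \left(-1 + A\right)^{2}$
$U{\left(c,T \right)} = \frac{3}{4}$
$V{\left(B,M \right)} = \sqrt{\frac{3}{4} + M}$
$\left(\frac{1}{\frac{1}{V{\left(0,o{\left(1,5 \right)} \right)}}} - 47\right)^{2} = \left(\frac{1}{\frac{1}{\frac{1}{2} \sqrt{3 + 4 \cdot 1 \cdot 5}}} - 47\right)^{2} = \left(\frac{1}{\frac{1}{\frac{1}{2} \sqrt{3 + 4 \cdot 5}}} - 47\right)^{2} = \left(\frac{1}{\frac{1}{\frac{1}{2} \sqrt{3 + 20}}} - 47\right)^{2} = \left(\frac{1}{\frac{1}{\frac{1}{2} \sqrt{23}}} - 47\right)^{2} = \left(\frac{1}{\frac{2}{23} \sqrt{23}} - 47\right)^{2} = \left(\frac{\sqrt{23}}{2} - 47\right)^{2} = \left(-47 + \frac{\sqrt{23}}{2}\right)^{2}$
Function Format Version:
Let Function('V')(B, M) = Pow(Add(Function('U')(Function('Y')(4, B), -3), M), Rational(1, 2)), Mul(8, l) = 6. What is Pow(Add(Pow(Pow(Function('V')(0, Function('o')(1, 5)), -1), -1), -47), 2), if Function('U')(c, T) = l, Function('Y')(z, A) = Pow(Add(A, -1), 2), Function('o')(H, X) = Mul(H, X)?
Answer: Mul(Rational(1, 4), Pow(Add(94, Mul(-1, Pow(23, Rational(1, 2)))), 2)) ≈ 1989.3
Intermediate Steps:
l = Rational(3, 4) (l = Mul(Rational(1, 8), 6) = Rational(3, 4) ≈ 0.75000)
Function('Y')(z, A) = Pow(Add(-1, A), 2)
Function('U')(c, T) = Rational(3, 4)
Function('V')(B, M) = Pow(Add(Rational(3, 4), M), Rational(1, 2))
Pow(Add(Pow(Pow(Function('V')(0, Function('o')(1, 5)), -1), -1), -47), 2) = Pow(Add(Pow(Pow(Mul(Rational(1, 2), Pow(Add(3, Mul(4, Mul(1, 5))), Rational(1, 2))), -1), -1), -47), 2) = Pow(Add(Pow(Pow(Mul(Rational(1, 2), Pow(Add(3, Mul(4, 5)), Rational(1, 2))), -1), -1), -47), 2) = Pow(Add(Pow(Pow(Mul(Rational(1, 2), Pow(Add(3, 20), Rational(1, 2))), -1), -1), -47), 2) = Pow(Add(Pow(Pow(Mul(Rational(1, 2), Pow(23, Rational(1, 2))), -1), -1), -47), 2) = Pow(Add(Pow(Mul(Rational(2, 23), Pow(23, Rational(1, 2))), -1), -47), 2) = Pow(Add(Mul(Rational(1, 2), Pow(23, Rational(1, 2))), -47), 2) = Pow(Add(-47, Mul(Rational(1, 2), Pow(23, Rational(1, 2)))), 2)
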